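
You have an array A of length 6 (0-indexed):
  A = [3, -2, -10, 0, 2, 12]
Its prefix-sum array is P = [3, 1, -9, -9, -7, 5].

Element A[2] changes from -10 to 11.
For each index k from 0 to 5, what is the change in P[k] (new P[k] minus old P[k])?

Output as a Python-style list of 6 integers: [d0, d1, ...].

Element change: A[2] -10 -> 11, delta = 21
For k < 2: P[k] unchanged, delta_P[k] = 0
For k >= 2: P[k] shifts by exactly 21
Delta array: [0, 0, 21, 21, 21, 21]

Answer: [0, 0, 21, 21, 21, 21]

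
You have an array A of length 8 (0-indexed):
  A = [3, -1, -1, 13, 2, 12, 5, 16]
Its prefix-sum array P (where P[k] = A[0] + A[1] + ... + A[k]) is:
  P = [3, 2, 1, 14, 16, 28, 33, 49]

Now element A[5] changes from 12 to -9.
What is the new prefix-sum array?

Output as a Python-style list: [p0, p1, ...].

Change: A[5] 12 -> -9, delta = -21
P[k] for k < 5: unchanged (A[5] not included)
P[k] for k >= 5: shift by delta = -21
  P[0] = 3 + 0 = 3
  P[1] = 2 + 0 = 2
  P[2] = 1 + 0 = 1
  P[3] = 14 + 0 = 14
  P[4] = 16 + 0 = 16
  P[5] = 28 + -21 = 7
  P[6] = 33 + -21 = 12
  P[7] = 49 + -21 = 28

Answer: [3, 2, 1, 14, 16, 7, 12, 28]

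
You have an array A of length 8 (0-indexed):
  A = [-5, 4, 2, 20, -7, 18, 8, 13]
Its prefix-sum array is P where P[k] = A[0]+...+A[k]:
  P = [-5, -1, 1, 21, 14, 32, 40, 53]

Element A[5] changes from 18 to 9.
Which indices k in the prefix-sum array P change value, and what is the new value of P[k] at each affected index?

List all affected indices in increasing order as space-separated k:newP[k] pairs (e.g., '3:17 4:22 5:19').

Answer: 5:23 6:31 7:44

Derivation:
P[k] = A[0] + ... + A[k]
P[k] includes A[5] iff k >= 5
Affected indices: 5, 6, ..., 7; delta = -9
  P[5]: 32 + -9 = 23
  P[6]: 40 + -9 = 31
  P[7]: 53 + -9 = 44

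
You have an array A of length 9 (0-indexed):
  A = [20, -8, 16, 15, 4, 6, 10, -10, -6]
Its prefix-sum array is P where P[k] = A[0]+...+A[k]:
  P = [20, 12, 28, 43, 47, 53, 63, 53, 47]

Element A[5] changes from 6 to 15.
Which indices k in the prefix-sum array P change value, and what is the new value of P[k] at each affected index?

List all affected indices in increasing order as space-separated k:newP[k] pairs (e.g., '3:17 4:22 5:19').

P[k] = A[0] + ... + A[k]
P[k] includes A[5] iff k >= 5
Affected indices: 5, 6, ..., 8; delta = 9
  P[5]: 53 + 9 = 62
  P[6]: 63 + 9 = 72
  P[7]: 53 + 9 = 62
  P[8]: 47 + 9 = 56

Answer: 5:62 6:72 7:62 8:56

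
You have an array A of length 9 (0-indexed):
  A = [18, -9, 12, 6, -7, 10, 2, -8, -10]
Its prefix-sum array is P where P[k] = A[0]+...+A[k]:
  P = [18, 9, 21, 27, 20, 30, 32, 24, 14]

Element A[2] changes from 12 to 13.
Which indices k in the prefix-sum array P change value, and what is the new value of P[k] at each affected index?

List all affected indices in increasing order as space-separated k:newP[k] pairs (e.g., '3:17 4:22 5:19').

Answer: 2:22 3:28 4:21 5:31 6:33 7:25 8:15

Derivation:
P[k] = A[0] + ... + A[k]
P[k] includes A[2] iff k >= 2
Affected indices: 2, 3, ..., 8; delta = 1
  P[2]: 21 + 1 = 22
  P[3]: 27 + 1 = 28
  P[4]: 20 + 1 = 21
  P[5]: 30 + 1 = 31
  P[6]: 32 + 1 = 33
  P[7]: 24 + 1 = 25
  P[8]: 14 + 1 = 15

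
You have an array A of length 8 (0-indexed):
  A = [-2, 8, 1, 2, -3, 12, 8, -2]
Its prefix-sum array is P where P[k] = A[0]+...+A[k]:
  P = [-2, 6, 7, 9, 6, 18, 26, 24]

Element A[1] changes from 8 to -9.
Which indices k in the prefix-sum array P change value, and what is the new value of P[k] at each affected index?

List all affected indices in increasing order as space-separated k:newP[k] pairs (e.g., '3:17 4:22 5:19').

P[k] = A[0] + ... + A[k]
P[k] includes A[1] iff k >= 1
Affected indices: 1, 2, ..., 7; delta = -17
  P[1]: 6 + -17 = -11
  P[2]: 7 + -17 = -10
  P[3]: 9 + -17 = -8
  P[4]: 6 + -17 = -11
  P[5]: 18 + -17 = 1
  P[6]: 26 + -17 = 9
  P[7]: 24 + -17 = 7

Answer: 1:-11 2:-10 3:-8 4:-11 5:1 6:9 7:7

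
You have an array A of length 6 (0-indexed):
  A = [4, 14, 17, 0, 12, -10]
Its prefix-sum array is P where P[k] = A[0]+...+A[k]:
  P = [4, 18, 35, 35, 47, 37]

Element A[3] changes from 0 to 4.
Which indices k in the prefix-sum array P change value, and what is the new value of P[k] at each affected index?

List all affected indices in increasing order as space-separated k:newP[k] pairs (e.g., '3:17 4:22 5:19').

P[k] = A[0] + ... + A[k]
P[k] includes A[3] iff k >= 3
Affected indices: 3, 4, ..., 5; delta = 4
  P[3]: 35 + 4 = 39
  P[4]: 47 + 4 = 51
  P[5]: 37 + 4 = 41

Answer: 3:39 4:51 5:41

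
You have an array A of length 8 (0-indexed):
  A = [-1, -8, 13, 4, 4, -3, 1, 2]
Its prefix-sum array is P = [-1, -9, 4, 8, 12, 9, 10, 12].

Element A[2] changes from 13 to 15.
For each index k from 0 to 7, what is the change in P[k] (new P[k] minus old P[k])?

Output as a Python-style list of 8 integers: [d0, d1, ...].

Element change: A[2] 13 -> 15, delta = 2
For k < 2: P[k] unchanged, delta_P[k] = 0
For k >= 2: P[k] shifts by exactly 2
Delta array: [0, 0, 2, 2, 2, 2, 2, 2]

Answer: [0, 0, 2, 2, 2, 2, 2, 2]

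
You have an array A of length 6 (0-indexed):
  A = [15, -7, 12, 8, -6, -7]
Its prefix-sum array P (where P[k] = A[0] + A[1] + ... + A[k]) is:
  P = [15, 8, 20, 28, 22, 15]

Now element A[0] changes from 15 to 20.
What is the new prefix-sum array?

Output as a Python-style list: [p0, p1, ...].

Change: A[0] 15 -> 20, delta = 5
P[k] for k < 0: unchanged (A[0] not included)
P[k] for k >= 0: shift by delta = 5
  P[0] = 15 + 5 = 20
  P[1] = 8 + 5 = 13
  P[2] = 20 + 5 = 25
  P[3] = 28 + 5 = 33
  P[4] = 22 + 5 = 27
  P[5] = 15 + 5 = 20

Answer: [20, 13, 25, 33, 27, 20]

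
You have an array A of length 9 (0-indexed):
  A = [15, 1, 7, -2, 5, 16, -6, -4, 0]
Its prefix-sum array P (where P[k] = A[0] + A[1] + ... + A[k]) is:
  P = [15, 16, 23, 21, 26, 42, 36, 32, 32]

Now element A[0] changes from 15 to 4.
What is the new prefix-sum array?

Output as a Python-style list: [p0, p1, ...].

Change: A[0] 15 -> 4, delta = -11
P[k] for k < 0: unchanged (A[0] not included)
P[k] for k >= 0: shift by delta = -11
  P[0] = 15 + -11 = 4
  P[1] = 16 + -11 = 5
  P[2] = 23 + -11 = 12
  P[3] = 21 + -11 = 10
  P[4] = 26 + -11 = 15
  P[5] = 42 + -11 = 31
  P[6] = 36 + -11 = 25
  P[7] = 32 + -11 = 21
  P[8] = 32 + -11 = 21

Answer: [4, 5, 12, 10, 15, 31, 25, 21, 21]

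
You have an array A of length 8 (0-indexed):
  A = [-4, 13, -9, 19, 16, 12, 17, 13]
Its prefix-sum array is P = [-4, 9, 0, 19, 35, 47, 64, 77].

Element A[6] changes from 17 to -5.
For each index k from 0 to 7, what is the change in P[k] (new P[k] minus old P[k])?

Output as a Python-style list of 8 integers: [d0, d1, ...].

Answer: [0, 0, 0, 0, 0, 0, -22, -22]

Derivation:
Element change: A[6] 17 -> -5, delta = -22
For k < 6: P[k] unchanged, delta_P[k] = 0
For k >= 6: P[k] shifts by exactly -22
Delta array: [0, 0, 0, 0, 0, 0, -22, -22]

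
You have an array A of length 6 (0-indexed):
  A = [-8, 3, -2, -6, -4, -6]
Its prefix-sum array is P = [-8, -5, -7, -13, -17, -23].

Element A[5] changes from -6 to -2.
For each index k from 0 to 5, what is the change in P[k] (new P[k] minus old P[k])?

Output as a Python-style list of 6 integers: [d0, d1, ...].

Answer: [0, 0, 0, 0, 0, 4]

Derivation:
Element change: A[5] -6 -> -2, delta = 4
For k < 5: P[k] unchanged, delta_P[k] = 0
For k >= 5: P[k] shifts by exactly 4
Delta array: [0, 0, 0, 0, 0, 4]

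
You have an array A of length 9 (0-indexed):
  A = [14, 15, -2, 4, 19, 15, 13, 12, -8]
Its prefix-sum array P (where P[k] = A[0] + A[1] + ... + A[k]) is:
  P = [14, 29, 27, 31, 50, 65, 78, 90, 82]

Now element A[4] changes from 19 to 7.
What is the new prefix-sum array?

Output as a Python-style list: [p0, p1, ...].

Answer: [14, 29, 27, 31, 38, 53, 66, 78, 70]

Derivation:
Change: A[4] 19 -> 7, delta = -12
P[k] for k < 4: unchanged (A[4] not included)
P[k] for k >= 4: shift by delta = -12
  P[0] = 14 + 0 = 14
  P[1] = 29 + 0 = 29
  P[2] = 27 + 0 = 27
  P[3] = 31 + 0 = 31
  P[4] = 50 + -12 = 38
  P[5] = 65 + -12 = 53
  P[6] = 78 + -12 = 66
  P[7] = 90 + -12 = 78
  P[8] = 82 + -12 = 70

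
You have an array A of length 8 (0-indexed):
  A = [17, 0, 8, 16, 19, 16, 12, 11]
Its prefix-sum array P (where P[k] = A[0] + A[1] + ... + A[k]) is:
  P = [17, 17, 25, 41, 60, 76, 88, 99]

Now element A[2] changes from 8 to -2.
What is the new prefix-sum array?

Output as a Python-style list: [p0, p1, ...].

Change: A[2] 8 -> -2, delta = -10
P[k] for k < 2: unchanged (A[2] not included)
P[k] for k >= 2: shift by delta = -10
  P[0] = 17 + 0 = 17
  P[1] = 17 + 0 = 17
  P[2] = 25 + -10 = 15
  P[3] = 41 + -10 = 31
  P[4] = 60 + -10 = 50
  P[5] = 76 + -10 = 66
  P[6] = 88 + -10 = 78
  P[7] = 99 + -10 = 89

Answer: [17, 17, 15, 31, 50, 66, 78, 89]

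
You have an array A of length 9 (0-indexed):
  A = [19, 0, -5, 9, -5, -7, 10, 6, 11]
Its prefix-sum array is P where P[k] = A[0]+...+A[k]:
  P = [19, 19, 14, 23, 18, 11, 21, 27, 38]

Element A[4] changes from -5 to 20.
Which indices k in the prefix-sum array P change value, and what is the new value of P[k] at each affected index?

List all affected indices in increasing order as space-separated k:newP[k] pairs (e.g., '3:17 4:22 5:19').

Answer: 4:43 5:36 6:46 7:52 8:63

Derivation:
P[k] = A[0] + ... + A[k]
P[k] includes A[4] iff k >= 4
Affected indices: 4, 5, ..., 8; delta = 25
  P[4]: 18 + 25 = 43
  P[5]: 11 + 25 = 36
  P[6]: 21 + 25 = 46
  P[7]: 27 + 25 = 52
  P[8]: 38 + 25 = 63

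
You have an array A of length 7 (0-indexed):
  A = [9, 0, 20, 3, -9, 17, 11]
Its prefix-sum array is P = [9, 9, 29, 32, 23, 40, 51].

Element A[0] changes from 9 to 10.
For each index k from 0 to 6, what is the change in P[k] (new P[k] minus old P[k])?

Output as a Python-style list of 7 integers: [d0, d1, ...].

Answer: [1, 1, 1, 1, 1, 1, 1]

Derivation:
Element change: A[0] 9 -> 10, delta = 1
For k < 0: P[k] unchanged, delta_P[k] = 0
For k >= 0: P[k] shifts by exactly 1
Delta array: [1, 1, 1, 1, 1, 1, 1]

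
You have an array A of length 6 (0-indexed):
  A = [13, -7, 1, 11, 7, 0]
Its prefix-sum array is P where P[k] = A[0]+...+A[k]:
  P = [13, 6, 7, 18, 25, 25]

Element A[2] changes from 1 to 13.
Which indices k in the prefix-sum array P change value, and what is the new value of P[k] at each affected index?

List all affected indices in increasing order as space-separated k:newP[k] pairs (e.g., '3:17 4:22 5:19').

P[k] = A[0] + ... + A[k]
P[k] includes A[2] iff k >= 2
Affected indices: 2, 3, ..., 5; delta = 12
  P[2]: 7 + 12 = 19
  P[3]: 18 + 12 = 30
  P[4]: 25 + 12 = 37
  P[5]: 25 + 12 = 37

Answer: 2:19 3:30 4:37 5:37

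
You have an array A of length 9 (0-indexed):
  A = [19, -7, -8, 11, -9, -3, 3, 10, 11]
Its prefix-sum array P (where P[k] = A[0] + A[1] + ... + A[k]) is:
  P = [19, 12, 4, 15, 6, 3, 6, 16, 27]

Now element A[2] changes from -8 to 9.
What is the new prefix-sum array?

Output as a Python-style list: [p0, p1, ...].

Answer: [19, 12, 21, 32, 23, 20, 23, 33, 44]

Derivation:
Change: A[2] -8 -> 9, delta = 17
P[k] for k < 2: unchanged (A[2] not included)
P[k] for k >= 2: shift by delta = 17
  P[0] = 19 + 0 = 19
  P[1] = 12 + 0 = 12
  P[2] = 4 + 17 = 21
  P[3] = 15 + 17 = 32
  P[4] = 6 + 17 = 23
  P[5] = 3 + 17 = 20
  P[6] = 6 + 17 = 23
  P[7] = 16 + 17 = 33
  P[8] = 27 + 17 = 44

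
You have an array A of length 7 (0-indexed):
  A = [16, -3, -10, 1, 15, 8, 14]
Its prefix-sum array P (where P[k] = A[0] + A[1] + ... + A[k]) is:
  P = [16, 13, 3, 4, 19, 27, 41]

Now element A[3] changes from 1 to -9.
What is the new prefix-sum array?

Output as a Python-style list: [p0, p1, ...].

Change: A[3] 1 -> -9, delta = -10
P[k] for k < 3: unchanged (A[3] not included)
P[k] for k >= 3: shift by delta = -10
  P[0] = 16 + 0 = 16
  P[1] = 13 + 0 = 13
  P[2] = 3 + 0 = 3
  P[3] = 4 + -10 = -6
  P[4] = 19 + -10 = 9
  P[5] = 27 + -10 = 17
  P[6] = 41 + -10 = 31

Answer: [16, 13, 3, -6, 9, 17, 31]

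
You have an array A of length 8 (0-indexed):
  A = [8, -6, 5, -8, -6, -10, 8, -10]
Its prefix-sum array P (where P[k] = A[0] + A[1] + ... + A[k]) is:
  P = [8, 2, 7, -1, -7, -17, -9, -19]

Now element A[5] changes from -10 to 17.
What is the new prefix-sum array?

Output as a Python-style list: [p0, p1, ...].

Answer: [8, 2, 7, -1, -7, 10, 18, 8]

Derivation:
Change: A[5] -10 -> 17, delta = 27
P[k] for k < 5: unchanged (A[5] not included)
P[k] for k >= 5: shift by delta = 27
  P[0] = 8 + 0 = 8
  P[1] = 2 + 0 = 2
  P[2] = 7 + 0 = 7
  P[3] = -1 + 0 = -1
  P[4] = -7 + 0 = -7
  P[5] = -17 + 27 = 10
  P[6] = -9 + 27 = 18
  P[7] = -19 + 27 = 8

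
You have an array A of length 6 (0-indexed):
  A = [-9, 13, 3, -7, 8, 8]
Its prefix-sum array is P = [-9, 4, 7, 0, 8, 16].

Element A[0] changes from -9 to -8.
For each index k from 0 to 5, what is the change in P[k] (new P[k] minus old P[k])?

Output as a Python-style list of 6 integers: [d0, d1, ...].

Answer: [1, 1, 1, 1, 1, 1]

Derivation:
Element change: A[0] -9 -> -8, delta = 1
For k < 0: P[k] unchanged, delta_P[k] = 0
For k >= 0: P[k] shifts by exactly 1
Delta array: [1, 1, 1, 1, 1, 1]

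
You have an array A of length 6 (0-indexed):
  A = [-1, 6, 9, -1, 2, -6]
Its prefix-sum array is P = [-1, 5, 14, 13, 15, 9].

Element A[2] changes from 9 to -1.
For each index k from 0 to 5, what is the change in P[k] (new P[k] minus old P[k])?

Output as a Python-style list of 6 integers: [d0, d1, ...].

Answer: [0, 0, -10, -10, -10, -10]

Derivation:
Element change: A[2] 9 -> -1, delta = -10
For k < 2: P[k] unchanged, delta_P[k] = 0
For k >= 2: P[k] shifts by exactly -10
Delta array: [0, 0, -10, -10, -10, -10]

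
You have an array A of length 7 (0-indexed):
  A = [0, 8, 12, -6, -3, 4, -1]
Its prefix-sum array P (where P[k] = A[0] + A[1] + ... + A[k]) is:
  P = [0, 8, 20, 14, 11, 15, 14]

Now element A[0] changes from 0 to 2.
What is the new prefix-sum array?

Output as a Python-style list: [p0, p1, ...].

Change: A[0] 0 -> 2, delta = 2
P[k] for k < 0: unchanged (A[0] not included)
P[k] for k >= 0: shift by delta = 2
  P[0] = 0 + 2 = 2
  P[1] = 8 + 2 = 10
  P[2] = 20 + 2 = 22
  P[3] = 14 + 2 = 16
  P[4] = 11 + 2 = 13
  P[5] = 15 + 2 = 17
  P[6] = 14 + 2 = 16

Answer: [2, 10, 22, 16, 13, 17, 16]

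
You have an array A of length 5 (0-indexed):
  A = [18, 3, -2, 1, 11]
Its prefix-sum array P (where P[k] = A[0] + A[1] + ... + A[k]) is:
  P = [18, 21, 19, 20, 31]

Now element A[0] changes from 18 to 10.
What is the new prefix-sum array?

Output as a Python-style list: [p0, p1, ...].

Answer: [10, 13, 11, 12, 23]

Derivation:
Change: A[0] 18 -> 10, delta = -8
P[k] for k < 0: unchanged (A[0] not included)
P[k] for k >= 0: shift by delta = -8
  P[0] = 18 + -8 = 10
  P[1] = 21 + -8 = 13
  P[2] = 19 + -8 = 11
  P[3] = 20 + -8 = 12
  P[4] = 31 + -8 = 23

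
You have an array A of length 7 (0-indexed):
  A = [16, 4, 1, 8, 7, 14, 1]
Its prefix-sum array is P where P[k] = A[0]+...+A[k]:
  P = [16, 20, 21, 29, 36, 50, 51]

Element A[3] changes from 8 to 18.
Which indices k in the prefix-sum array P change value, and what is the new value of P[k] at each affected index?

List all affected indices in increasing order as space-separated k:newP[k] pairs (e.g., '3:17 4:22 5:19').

P[k] = A[0] + ... + A[k]
P[k] includes A[3] iff k >= 3
Affected indices: 3, 4, ..., 6; delta = 10
  P[3]: 29 + 10 = 39
  P[4]: 36 + 10 = 46
  P[5]: 50 + 10 = 60
  P[6]: 51 + 10 = 61

Answer: 3:39 4:46 5:60 6:61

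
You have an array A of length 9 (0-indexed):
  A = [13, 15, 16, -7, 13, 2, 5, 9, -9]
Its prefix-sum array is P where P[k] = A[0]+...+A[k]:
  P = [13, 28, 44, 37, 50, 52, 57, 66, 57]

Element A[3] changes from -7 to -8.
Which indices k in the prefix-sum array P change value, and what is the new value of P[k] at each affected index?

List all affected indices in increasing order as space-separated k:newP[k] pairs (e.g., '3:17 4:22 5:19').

P[k] = A[0] + ... + A[k]
P[k] includes A[3] iff k >= 3
Affected indices: 3, 4, ..., 8; delta = -1
  P[3]: 37 + -1 = 36
  P[4]: 50 + -1 = 49
  P[5]: 52 + -1 = 51
  P[6]: 57 + -1 = 56
  P[7]: 66 + -1 = 65
  P[8]: 57 + -1 = 56

Answer: 3:36 4:49 5:51 6:56 7:65 8:56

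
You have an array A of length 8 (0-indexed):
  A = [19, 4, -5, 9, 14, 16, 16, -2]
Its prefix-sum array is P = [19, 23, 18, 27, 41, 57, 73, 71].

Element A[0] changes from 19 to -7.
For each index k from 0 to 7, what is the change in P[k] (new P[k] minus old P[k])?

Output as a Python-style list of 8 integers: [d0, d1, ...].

Element change: A[0] 19 -> -7, delta = -26
For k < 0: P[k] unchanged, delta_P[k] = 0
For k >= 0: P[k] shifts by exactly -26
Delta array: [-26, -26, -26, -26, -26, -26, -26, -26]

Answer: [-26, -26, -26, -26, -26, -26, -26, -26]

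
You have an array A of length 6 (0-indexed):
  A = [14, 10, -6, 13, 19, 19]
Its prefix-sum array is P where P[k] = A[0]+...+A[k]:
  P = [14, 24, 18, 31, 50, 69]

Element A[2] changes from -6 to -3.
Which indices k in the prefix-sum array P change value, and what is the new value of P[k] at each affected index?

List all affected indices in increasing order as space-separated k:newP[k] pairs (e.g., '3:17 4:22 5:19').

Answer: 2:21 3:34 4:53 5:72

Derivation:
P[k] = A[0] + ... + A[k]
P[k] includes A[2] iff k >= 2
Affected indices: 2, 3, ..., 5; delta = 3
  P[2]: 18 + 3 = 21
  P[3]: 31 + 3 = 34
  P[4]: 50 + 3 = 53
  P[5]: 69 + 3 = 72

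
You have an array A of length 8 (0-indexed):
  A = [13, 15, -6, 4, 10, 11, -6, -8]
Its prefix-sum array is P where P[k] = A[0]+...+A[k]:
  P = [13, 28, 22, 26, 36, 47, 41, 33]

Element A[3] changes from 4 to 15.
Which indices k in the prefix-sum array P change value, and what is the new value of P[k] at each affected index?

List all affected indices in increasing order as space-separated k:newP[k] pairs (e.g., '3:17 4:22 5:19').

P[k] = A[0] + ... + A[k]
P[k] includes A[3] iff k >= 3
Affected indices: 3, 4, ..., 7; delta = 11
  P[3]: 26 + 11 = 37
  P[4]: 36 + 11 = 47
  P[5]: 47 + 11 = 58
  P[6]: 41 + 11 = 52
  P[7]: 33 + 11 = 44

Answer: 3:37 4:47 5:58 6:52 7:44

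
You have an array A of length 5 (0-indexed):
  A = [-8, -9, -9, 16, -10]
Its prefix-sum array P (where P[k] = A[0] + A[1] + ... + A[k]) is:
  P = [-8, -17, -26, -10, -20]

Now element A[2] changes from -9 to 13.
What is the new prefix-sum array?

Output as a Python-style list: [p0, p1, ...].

Answer: [-8, -17, -4, 12, 2]

Derivation:
Change: A[2] -9 -> 13, delta = 22
P[k] for k < 2: unchanged (A[2] not included)
P[k] for k >= 2: shift by delta = 22
  P[0] = -8 + 0 = -8
  P[1] = -17 + 0 = -17
  P[2] = -26 + 22 = -4
  P[3] = -10 + 22 = 12
  P[4] = -20 + 22 = 2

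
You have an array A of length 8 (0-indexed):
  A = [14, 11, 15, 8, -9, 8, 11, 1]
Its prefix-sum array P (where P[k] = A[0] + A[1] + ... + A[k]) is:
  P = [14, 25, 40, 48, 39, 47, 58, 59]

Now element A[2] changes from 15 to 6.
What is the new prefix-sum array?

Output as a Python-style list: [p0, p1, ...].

Answer: [14, 25, 31, 39, 30, 38, 49, 50]

Derivation:
Change: A[2] 15 -> 6, delta = -9
P[k] for k < 2: unchanged (A[2] not included)
P[k] for k >= 2: shift by delta = -9
  P[0] = 14 + 0 = 14
  P[1] = 25 + 0 = 25
  P[2] = 40 + -9 = 31
  P[3] = 48 + -9 = 39
  P[4] = 39 + -9 = 30
  P[5] = 47 + -9 = 38
  P[6] = 58 + -9 = 49
  P[7] = 59 + -9 = 50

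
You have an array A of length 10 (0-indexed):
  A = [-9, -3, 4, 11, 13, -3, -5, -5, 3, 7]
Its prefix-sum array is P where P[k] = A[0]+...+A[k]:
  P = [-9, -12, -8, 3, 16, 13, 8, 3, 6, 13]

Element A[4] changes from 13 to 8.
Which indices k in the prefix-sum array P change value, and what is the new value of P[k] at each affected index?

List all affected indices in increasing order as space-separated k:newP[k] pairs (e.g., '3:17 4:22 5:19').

P[k] = A[0] + ... + A[k]
P[k] includes A[4] iff k >= 4
Affected indices: 4, 5, ..., 9; delta = -5
  P[4]: 16 + -5 = 11
  P[5]: 13 + -5 = 8
  P[6]: 8 + -5 = 3
  P[7]: 3 + -5 = -2
  P[8]: 6 + -5 = 1
  P[9]: 13 + -5 = 8

Answer: 4:11 5:8 6:3 7:-2 8:1 9:8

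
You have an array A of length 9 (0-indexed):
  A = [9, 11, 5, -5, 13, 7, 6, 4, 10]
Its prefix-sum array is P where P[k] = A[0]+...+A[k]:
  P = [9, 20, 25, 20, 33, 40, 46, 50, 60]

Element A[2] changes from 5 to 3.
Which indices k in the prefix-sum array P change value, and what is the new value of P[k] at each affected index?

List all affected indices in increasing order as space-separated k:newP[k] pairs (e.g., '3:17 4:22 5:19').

P[k] = A[0] + ... + A[k]
P[k] includes A[2] iff k >= 2
Affected indices: 2, 3, ..., 8; delta = -2
  P[2]: 25 + -2 = 23
  P[3]: 20 + -2 = 18
  P[4]: 33 + -2 = 31
  P[5]: 40 + -2 = 38
  P[6]: 46 + -2 = 44
  P[7]: 50 + -2 = 48
  P[8]: 60 + -2 = 58

Answer: 2:23 3:18 4:31 5:38 6:44 7:48 8:58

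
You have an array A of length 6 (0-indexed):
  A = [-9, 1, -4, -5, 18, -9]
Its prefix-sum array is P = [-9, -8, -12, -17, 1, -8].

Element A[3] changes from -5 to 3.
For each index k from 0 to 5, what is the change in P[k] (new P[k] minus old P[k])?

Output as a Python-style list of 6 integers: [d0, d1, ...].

Answer: [0, 0, 0, 8, 8, 8]

Derivation:
Element change: A[3] -5 -> 3, delta = 8
For k < 3: P[k] unchanged, delta_P[k] = 0
For k >= 3: P[k] shifts by exactly 8
Delta array: [0, 0, 0, 8, 8, 8]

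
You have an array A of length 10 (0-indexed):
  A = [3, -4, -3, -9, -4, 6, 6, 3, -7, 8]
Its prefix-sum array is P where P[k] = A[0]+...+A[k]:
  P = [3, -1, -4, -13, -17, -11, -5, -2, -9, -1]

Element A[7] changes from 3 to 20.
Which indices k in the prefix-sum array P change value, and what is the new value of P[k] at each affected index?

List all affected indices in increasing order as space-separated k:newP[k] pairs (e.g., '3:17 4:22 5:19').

Answer: 7:15 8:8 9:16

Derivation:
P[k] = A[0] + ... + A[k]
P[k] includes A[7] iff k >= 7
Affected indices: 7, 8, ..., 9; delta = 17
  P[7]: -2 + 17 = 15
  P[8]: -9 + 17 = 8
  P[9]: -1 + 17 = 16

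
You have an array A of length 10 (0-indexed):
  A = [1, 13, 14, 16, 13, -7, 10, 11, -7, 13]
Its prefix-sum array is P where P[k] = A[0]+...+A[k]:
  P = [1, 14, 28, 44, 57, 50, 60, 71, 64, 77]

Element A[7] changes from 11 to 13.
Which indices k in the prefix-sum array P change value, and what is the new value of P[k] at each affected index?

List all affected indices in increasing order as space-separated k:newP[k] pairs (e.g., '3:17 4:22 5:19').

P[k] = A[0] + ... + A[k]
P[k] includes A[7] iff k >= 7
Affected indices: 7, 8, ..., 9; delta = 2
  P[7]: 71 + 2 = 73
  P[8]: 64 + 2 = 66
  P[9]: 77 + 2 = 79

Answer: 7:73 8:66 9:79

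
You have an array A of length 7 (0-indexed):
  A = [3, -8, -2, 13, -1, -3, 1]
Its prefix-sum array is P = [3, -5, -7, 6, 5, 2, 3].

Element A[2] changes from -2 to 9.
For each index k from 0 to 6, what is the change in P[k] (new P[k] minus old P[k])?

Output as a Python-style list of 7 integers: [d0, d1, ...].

Answer: [0, 0, 11, 11, 11, 11, 11]

Derivation:
Element change: A[2] -2 -> 9, delta = 11
For k < 2: P[k] unchanged, delta_P[k] = 0
For k >= 2: P[k] shifts by exactly 11
Delta array: [0, 0, 11, 11, 11, 11, 11]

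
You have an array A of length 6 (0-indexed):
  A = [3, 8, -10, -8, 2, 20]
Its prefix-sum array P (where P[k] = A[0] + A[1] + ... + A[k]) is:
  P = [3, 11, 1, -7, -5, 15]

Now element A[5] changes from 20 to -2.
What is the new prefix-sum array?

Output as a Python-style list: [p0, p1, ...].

Answer: [3, 11, 1, -7, -5, -7]

Derivation:
Change: A[5] 20 -> -2, delta = -22
P[k] for k < 5: unchanged (A[5] not included)
P[k] for k >= 5: shift by delta = -22
  P[0] = 3 + 0 = 3
  P[1] = 11 + 0 = 11
  P[2] = 1 + 0 = 1
  P[3] = -7 + 0 = -7
  P[4] = -5 + 0 = -5
  P[5] = 15 + -22 = -7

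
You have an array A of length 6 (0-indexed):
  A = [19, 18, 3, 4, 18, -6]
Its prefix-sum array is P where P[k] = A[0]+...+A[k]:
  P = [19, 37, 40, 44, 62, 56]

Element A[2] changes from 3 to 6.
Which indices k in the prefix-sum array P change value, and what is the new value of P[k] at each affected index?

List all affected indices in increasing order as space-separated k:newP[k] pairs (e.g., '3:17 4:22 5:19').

P[k] = A[0] + ... + A[k]
P[k] includes A[2] iff k >= 2
Affected indices: 2, 3, ..., 5; delta = 3
  P[2]: 40 + 3 = 43
  P[3]: 44 + 3 = 47
  P[4]: 62 + 3 = 65
  P[5]: 56 + 3 = 59

Answer: 2:43 3:47 4:65 5:59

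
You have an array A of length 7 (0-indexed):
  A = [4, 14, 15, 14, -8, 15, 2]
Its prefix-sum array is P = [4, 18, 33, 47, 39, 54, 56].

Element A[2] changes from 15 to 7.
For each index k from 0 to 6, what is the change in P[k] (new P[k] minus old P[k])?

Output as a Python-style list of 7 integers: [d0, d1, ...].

Answer: [0, 0, -8, -8, -8, -8, -8]

Derivation:
Element change: A[2] 15 -> 7, delta = -8
For k < 2: P[k] unchanged, delta_P[k] = 0
For k >= 2: P[k] shifts by exactly -8
Delta array: [0, 0, -8, -8, -8, -8, -8]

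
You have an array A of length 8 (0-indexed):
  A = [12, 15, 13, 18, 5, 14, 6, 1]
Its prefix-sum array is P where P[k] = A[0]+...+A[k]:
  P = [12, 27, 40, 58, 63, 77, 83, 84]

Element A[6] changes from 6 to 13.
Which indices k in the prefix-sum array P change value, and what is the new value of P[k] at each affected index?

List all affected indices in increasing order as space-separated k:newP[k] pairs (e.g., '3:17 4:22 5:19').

P[k] = A[0] + ... + A[k]
P[k] includes A[6] iff k >= 6
Affected indices: 6, 7, ..., 7; delta = 7
  P[6]: 83 + 7 = 90
  P[7]: 84 + 7 = 91

Answer: 6:90 7:91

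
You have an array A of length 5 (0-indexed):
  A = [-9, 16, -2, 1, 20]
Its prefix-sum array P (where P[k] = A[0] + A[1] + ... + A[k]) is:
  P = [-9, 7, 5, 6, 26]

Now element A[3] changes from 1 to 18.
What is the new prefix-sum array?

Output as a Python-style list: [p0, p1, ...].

Answer: [-9, 7, 5, 23, 43]

Derivation:
Change: A[3] 1 -> 18, delta = 17
P[k] for k < 3: unchanged (A[3] not included)
P[k] for k >= 3: shift by delta = 17
  P[0] = -9 + 0 = -9
  P[1] = 7 + 0 = 7
  P[2] = 5 + 0 = 5
  P[3] = 6 + 17 = 23
  P[4] = 26 + 17 = 43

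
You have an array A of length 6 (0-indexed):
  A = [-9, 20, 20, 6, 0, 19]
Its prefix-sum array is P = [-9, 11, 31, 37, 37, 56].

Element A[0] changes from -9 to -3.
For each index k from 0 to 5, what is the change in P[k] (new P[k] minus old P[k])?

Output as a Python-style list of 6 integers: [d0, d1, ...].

Element change: A[0] -9 -> -3, delta = 6
For k < 0: P[k] unchanged, delta_P[k] = 0
For k >= 0: P[k] shifts by exactly 6
Delta array: [6, 6, 6, 6, 6, 6]

Answer: [6, 6, 6, 6, 6, 6]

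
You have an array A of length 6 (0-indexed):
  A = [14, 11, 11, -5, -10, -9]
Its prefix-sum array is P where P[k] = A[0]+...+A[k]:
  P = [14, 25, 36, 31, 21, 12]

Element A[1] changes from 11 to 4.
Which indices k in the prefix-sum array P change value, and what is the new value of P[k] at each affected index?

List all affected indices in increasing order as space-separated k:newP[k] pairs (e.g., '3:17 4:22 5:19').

Answer: 1:18 2:29 3:24 4:14 5:5

Derivation:
P[k] = A[0] + ... + A[k]
P[k] includes A[1] iff k >= 1
Affected indices: 1, 2, ..., 5; delta = -7
  P[1]: 25 + -7 = 18
  P[2]: 36 + -7 = 29
  P[3]: 31 + -7 = 24
  P[4]: 21 + -7 = 14
  P[5]: 12 + -7 = 5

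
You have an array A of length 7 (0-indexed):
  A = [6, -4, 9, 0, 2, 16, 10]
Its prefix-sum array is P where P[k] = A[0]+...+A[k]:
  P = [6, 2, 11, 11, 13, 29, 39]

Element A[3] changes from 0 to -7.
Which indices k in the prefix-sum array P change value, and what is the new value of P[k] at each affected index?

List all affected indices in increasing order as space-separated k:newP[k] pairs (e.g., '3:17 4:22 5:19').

P[k] = A[0] + ... + A[k]
P[k] includes A[3] iff k >= 3
Affected indices: 3, 4, ..., 6; delta = -7
  P[3]: 11 + -7 = 4
  P[4]: 13 + -7 = 6
  P[5]: 29 + -7 = 22
  P[6]: 39 + -7 = 32

Answer: 3:4 4:6 5:22 6:32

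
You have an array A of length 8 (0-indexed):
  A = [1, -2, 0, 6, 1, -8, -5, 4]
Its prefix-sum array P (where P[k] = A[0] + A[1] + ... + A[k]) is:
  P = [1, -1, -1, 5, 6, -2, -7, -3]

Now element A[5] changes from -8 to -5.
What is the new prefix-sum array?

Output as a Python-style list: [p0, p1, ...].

Answer: [1, -1, -1, 5, 6, 1, -4, 0]

Derivation:
Change: A[5] -8 -> -5, delta = 3
P[k] for k < 5: unchanged (A[5] not included)
P[k] for k >= 5: shift by delta = 3
  P[0] = 1 + 0 = 1
  P[1] = -1 + 0 = -1
  P[2] = -1 + 0 = -1
  P[3] = 5 + 0 = 5
  P[4] = 6 + 0 = 6
  P[5] = -2 + 3 = 1
  P[6] = -7 + 3 = -4
  P[7] = -3 + 3 = 0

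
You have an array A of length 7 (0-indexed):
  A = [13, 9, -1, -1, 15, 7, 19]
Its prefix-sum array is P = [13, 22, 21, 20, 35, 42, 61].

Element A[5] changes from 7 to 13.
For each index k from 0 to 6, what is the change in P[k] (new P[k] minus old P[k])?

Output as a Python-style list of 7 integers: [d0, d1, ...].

Element change: A[5] 7 -> 13, delta = 6
For k < 5: P[k] unchanged, delta_P[k] = 0
For k >= 5: P[k] shifts by exactly 6
Delta array: [0, 0, 0, 0, 0, 6, 6]

Answer: [0, 0, 0, 0, 0, 6, 6]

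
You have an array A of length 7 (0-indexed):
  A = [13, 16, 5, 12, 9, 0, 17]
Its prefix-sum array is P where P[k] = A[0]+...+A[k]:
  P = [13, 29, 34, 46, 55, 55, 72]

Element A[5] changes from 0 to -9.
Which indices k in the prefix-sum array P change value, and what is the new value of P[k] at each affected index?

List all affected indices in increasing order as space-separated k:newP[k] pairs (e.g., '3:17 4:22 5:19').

P[k] = A[0] + ... + A[k]
P[k] includes A[5] iff k >= 5
Affected indices: 5, 6, ..., 6; delta = -9
  P[5]: 55 + -9 = 46
  P[6]: 72 + -9 = 63

Answer: 5:46 6:63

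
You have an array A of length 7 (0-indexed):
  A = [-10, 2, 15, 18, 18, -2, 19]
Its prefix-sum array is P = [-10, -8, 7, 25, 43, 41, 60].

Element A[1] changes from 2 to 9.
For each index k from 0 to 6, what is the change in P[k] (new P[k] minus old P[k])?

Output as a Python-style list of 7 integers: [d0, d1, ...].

Answer: [0, 7, 7, 7, 7, 7, 7]

Derivation:
Element change: A[1] 2 -> 9, delta = 7
For k < 1: P[k] unchanged, delta_P[k] = 0
For k >= 1: P[k] shifts by exactly 7
Delta array: [0, 7, 7, 7, 7, 7, 7]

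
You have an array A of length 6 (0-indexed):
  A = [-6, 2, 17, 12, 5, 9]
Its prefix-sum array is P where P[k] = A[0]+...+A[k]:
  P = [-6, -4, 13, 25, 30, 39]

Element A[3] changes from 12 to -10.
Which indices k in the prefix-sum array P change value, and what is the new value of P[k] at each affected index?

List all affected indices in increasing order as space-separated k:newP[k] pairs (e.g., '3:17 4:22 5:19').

Answer: 3:3 4:8 5:17

Derivation:
P[k] = A[0] + ... + A[k]
P[k] includes A[3] iff k >= 3
Affected indices: 3, 4, ..., 5; delta = -22
  P[3]: 25 + -22 = 3
  P[4]: 30 + -22 = 8
  P[5]: 39 + -22 = 17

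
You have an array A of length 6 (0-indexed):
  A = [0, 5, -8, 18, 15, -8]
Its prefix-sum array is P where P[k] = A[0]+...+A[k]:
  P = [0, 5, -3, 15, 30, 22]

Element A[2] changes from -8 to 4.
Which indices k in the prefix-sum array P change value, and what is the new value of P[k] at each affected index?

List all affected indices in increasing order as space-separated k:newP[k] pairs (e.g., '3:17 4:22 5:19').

P[k] = A[0] + ... + A[k]
P[k] includes A[2] iff k >= 2
Affected indices: 2, 3, ..., 5; delta = 12
  P[2]: -3 + 12 = 9
  P[3]: 15 + 12 = 27
  P[4]: 30 + 12 = 42
  P[5]: 22 + 12 = 34

Answer: 2:9 3:27 4:42 5:34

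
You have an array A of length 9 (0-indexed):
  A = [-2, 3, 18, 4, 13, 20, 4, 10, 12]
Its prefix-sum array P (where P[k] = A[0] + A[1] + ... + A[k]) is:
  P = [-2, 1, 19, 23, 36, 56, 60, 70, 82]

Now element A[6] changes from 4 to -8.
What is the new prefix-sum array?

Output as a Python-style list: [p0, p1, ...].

Answer: [-2, 1, 19, 23, 36, 56, 48, 58, 70]

Derivation:
Change: A[6] 4 -> -8, delta = -12
P[k] for k < 6: unchanged (A[6] not included)
P[k] for k >= 6: shift by delta = -12
  P[0] = -2 + 0 = -2
  P[1] = 1 + 0 = 1
  P[2] = 19 + 0 = 19
  P[3] = 23 + 0 = 23
  P[4] = 36 + 0 = 36
  P[5] = 56 + 0 = 56
  P[6] = 60 + -12 = 48
  P[7] = 70 + -12 = 58
  P[8] = 82 + -12 = 70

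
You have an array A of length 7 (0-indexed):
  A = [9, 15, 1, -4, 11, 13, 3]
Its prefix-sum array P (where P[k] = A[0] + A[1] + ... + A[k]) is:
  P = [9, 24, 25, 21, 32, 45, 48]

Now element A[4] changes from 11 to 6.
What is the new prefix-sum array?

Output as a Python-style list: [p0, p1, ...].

Answer: [9, 24, 25, 21, 27, 40, 43]

Derivation:
Change: A[4] 11 -> 6, delta = -5
P[k] for k < 4: unchanged (A[4] not included)
P[k] for k >= 4: shift by delta = -5
  P[0] = 9 + 0 = 9
  P[1] = 24 + 0 = 24
  P[2] = 25 + 0 = 25
  P[3] = 21 + 0 = 21
  P[4] = 32 + -5 = 27
  P[5] = 45 + -5 = 40
  P[6] = 48 + -5 = 43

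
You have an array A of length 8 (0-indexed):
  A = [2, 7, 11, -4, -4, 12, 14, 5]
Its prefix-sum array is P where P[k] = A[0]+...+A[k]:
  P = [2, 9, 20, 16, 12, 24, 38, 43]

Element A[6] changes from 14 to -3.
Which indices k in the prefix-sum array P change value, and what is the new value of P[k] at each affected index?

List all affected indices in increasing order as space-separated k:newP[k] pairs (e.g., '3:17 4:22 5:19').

Answer: 6:21 7:26

Derivation:
P[k] = A[0] + ... + A[k]
P[k] includes A[6] iff k >= 6
Affected indices: 6, 7, ..., 7; delta = -17
  P[6]: 38 + -17 = 21
  P[7]: 43 + -17 = 26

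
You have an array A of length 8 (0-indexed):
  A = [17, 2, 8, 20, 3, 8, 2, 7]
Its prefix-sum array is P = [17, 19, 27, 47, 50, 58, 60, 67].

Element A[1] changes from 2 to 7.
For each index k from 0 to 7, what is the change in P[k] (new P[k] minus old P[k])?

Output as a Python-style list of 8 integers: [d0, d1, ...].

Answer: [0, 5, 5, 5, 5, 5, 5, 5]

Derivation:
Element change: A[1] 2 -> 7, delta = 5
For k < 1: P[k] unchanged, delta_P[k] = 0
For k >= 1: P[k] shifts by exactly 5
Delta array: [0, 5, 5, 5, 5, 5, 5, 5]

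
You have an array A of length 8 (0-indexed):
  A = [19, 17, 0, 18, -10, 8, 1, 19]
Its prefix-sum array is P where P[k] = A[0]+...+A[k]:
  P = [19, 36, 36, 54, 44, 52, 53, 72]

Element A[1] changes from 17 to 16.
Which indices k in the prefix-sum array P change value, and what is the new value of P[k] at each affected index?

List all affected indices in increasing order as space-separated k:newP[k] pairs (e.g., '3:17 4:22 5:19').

Answer: 1:35 2:35 3:53 4:43 5:51 6:52 7:71

Derivation:
P[k] = A[0] + ... + A[k]
P[k] includes A[1] iff k >= 1
Affected indices: 1, 2, ..., 7; delta = -1
  P[1]: 36 + -1 = 35
  P[2]: 36 + -1 = 35
  P[3]: 54 + -1 = 53
  P[4]: 44 + -1 = 43
  P[5]: 52 + -1 = 51
  P[6]: 53 + -1 = 52
  P[7]: 72 + -1 = 71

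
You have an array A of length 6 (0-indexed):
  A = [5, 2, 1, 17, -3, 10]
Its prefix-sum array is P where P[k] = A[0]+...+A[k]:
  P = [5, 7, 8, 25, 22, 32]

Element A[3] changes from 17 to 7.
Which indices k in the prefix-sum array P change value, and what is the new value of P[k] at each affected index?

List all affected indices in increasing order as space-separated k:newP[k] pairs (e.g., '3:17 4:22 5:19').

P[k] = A[0] + ... + A[k]
P[k] includes A[3] iff k >= 3
Affected indices: 3, 4, ..., 5; delta = -10
  P[3]: 25 + -10 = 15
  P[4]: 22 + -10 = 12
  P[5]: 32 + -10 = 22

Answer: 3:15 4:12 5:22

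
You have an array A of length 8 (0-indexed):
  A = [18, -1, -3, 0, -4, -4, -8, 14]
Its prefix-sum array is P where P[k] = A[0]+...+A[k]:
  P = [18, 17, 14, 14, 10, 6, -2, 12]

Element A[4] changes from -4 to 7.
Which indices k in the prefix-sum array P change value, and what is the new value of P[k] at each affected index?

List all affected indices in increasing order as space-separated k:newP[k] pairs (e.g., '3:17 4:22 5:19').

Answer: 4:21 5:17 6:9 7:23

Derivation:
P[k] = A[0] + ... + A[k]
P[k] includes A[4] iff k >= 4
Affected indices: 4, 5, ..., 7; delta = 11
  P[4]: 10 + 11 = 21
  P[5]: 6 + 11 = 17
  P[6]: -2 + 11 = 9
  P[7]: 12 + 11 = 23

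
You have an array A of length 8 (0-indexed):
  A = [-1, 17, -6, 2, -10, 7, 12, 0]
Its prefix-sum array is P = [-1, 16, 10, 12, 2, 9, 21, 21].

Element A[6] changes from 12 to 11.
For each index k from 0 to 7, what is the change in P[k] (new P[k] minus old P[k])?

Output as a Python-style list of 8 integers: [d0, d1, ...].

Answer: [0, 0, 0, 0, 0, 0, -1, -1]

Derivation:
Element change: A[6] 12 -> 11, delta = -1
For k < 6: P[k] unchanged, delta_P[k] = 0
For k >= 6: P[k] shifts by exactly -1
Delta array: [0, 0, 0, 0, 0, 0, -1, -1]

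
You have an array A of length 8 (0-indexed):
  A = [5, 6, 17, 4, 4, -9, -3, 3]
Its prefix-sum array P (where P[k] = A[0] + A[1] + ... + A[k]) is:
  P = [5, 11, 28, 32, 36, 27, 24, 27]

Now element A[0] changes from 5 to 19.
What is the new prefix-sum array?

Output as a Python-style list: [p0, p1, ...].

Change: A[0] 5 -> 19, delta = 14
P[k] for k < 0: unchanged (A[0] not included)
P[k] for k >= 0: shift by delta = 14
  P[0] = 5 + 14 = 19
  P[1] = 11 + 14 = 25
  P[2] = 28 + 14 = 42
  P[3] = 32 + 14 = 46
  P[4] = 36 + 14 = 50
  P[5] = 27 + 14 = 41
  P[6] = 24 + 14 = 38
  P[7] = 27 + 14 = 41

Answer: [19, 25, 42, 46, 50, 41, 38, 41]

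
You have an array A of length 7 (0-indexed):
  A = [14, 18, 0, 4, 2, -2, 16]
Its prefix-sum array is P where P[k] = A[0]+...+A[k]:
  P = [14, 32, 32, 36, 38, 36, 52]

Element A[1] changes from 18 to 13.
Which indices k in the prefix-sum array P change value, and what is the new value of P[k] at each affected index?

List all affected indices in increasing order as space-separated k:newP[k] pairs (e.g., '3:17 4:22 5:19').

P[k] = A[0] + ... + A[k]
P[k] includes A[1] iff k >= 1
Affected indices: 1, 2, ..., 6; delta = -5
  P[1]: 32 + -5 = 27
  P[2]: 32 + -5 = 27
  P[3]: 36 + -5 = 31
  P[4]: 38 + -5 = 33
  P[5]: 36 + -5 = 31
  P[6]: 52 + -5 = 47

Answer: 1:27 2:27 3:31 4:33 5:31 6:47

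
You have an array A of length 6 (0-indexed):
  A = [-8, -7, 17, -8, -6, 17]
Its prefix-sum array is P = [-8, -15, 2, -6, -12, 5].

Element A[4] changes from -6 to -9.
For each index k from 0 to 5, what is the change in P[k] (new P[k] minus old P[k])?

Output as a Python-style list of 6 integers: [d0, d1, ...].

Element change: A[4] -6 -> -9, delta = -3
For k < 4: P[k] unchanged, delta_P[k] = 0
For k >= 4: P[k] shifts by exactly -3
Delta array: [0, 0, 0, 0, -3, -3]

Answer: [0, 0, 0, 0, -3, -3]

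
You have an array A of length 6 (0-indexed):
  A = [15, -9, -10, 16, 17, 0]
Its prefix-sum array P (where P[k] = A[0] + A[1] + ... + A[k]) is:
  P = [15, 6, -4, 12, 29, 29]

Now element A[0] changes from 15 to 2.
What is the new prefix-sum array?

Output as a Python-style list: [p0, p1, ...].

Answer: [2, -7, -17, -1, 16, 16]

Derivation:
Change: A[0] 15 -> 2, delta = -13
P[k] for k < 0: unchanged (A[0] not included)
P[k] for k >= 0: shift by delta = -13
  P[0] = 15 + -13 = 2
  P[1] = 6 + -13 = -7
  P[2] = -4 + -13 = -17
  P[3] = 12 + -13 = -1
  P[4] = 29 + -13 = 16
  P[5] = 29 + -13 = 16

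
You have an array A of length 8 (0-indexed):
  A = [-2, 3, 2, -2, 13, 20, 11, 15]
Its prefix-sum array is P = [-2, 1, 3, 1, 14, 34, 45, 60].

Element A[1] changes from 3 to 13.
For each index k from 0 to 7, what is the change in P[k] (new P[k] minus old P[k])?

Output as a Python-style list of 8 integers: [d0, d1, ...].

Answer: [0, 10, 10, 10, 10, 10, 10, 10]

Derivation:
Element change: A[1] 3 -> 13, delta = 10
For k < 1: P[k] unchanged, delta_P[k] = 0
For k >= 1: P[k] shifts by exactly 10
Delta array: [0, 10, 10, 10, 10, 10, 10, 10]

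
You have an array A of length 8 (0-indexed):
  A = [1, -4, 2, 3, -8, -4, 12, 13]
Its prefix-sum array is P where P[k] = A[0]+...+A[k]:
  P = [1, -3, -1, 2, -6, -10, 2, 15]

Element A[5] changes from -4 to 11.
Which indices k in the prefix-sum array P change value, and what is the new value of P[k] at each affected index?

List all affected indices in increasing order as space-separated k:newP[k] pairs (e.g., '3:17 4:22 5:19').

P[k] = A[0] + ... + A[k]
P[k] includes A[5] iff k >= 5
Affected indices: 5, 6, ..., 7; delta = 15
  P[5]: -10 + 15 = 5
  P[6]: 2 + 15 = 17
  P[7]: 15 + 15 = 30

Answer: 5:5 6:17 7:30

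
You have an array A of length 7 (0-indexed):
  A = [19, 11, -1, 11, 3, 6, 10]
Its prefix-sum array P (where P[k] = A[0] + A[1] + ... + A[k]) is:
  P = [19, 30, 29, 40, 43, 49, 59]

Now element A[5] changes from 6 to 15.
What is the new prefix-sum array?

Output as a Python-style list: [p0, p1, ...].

Change: A[5] 6 -> 15, delta = 9
P[k] for k < 5: unchanged (A[5] not included)
P[k] for k >= 5: shift by delta = 9
  P[0] = 19 + 0 = 19
  P[1] = 30 + 0 = 30
  P[2] = 29 + 0 = 29
  P[3] = 40 + 0 = 40
  P[4] = 43 + 0 = 43
  P[5] = 49 + 9 = 58
  P[6] = 59 + 9 = 68

Answer: [19, 30, 29, 40, 43, 58, 68]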